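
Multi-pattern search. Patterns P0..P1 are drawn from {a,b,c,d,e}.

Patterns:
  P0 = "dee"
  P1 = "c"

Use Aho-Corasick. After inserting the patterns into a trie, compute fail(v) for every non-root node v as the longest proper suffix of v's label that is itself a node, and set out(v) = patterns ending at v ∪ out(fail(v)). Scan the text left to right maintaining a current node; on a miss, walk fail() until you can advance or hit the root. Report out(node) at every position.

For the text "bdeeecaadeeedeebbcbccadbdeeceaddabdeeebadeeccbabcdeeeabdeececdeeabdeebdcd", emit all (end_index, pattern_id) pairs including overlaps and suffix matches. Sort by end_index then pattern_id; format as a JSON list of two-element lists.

Build automaton:
Trie nodes:
  n0 'ε': c→4 d→1
  n1 'd': e→2
  n2 'de': e→3
  n3 'dee': ·  ←P0
  n4 'c': ·  ←P1

Failure links (BFS by depth):
  n1('d'): parent n0 fail=0; on 'd' 0 → fail=0;  out ∅∪∅=∅
  n4('c'): parent n0 fail=0; on 'c' 0 → fail=0;  out {1}∪∅={1}
  n2('de'): parent n1 fail=0; on 'e' 0 → fail=0;  out ∅∪∅=∅
  n3('dee'): parent n2 fail=0; on 'e' 0 → fail=0;  out {0}∪∅={0}

Text stream:
i=0 'b': node 0→0
i=1 'd': node 0→1
i=2 'e': node 1→2
i=3 'e': node 2→3  ** P0@[1:3]
i=4 'e': node 3→0 ·f
i=5 'c': node 0→4  ** P1@[5:5]
i=6 'a': node 4→0 ·f
i=7 'a': node 0→0
i=8 'd': node 0→1
i=9 'e': node 1→2
i=10 'e': node 2→3  ** P0@[8:10]
i=11 'e': node 3→0 ·f
i=12 'd': node 0→1
i=13 'e': node 1→2
i=14 'e': node 2→3  ** P0@[12:14]
i=15 'b': node 3→0 ·f
i=16 'b': node 0→0
i=17 'c': node 0→4  ** P1@[17:17]
i=18 'b': node 4→0 ·f
i=19 'c': node 0→4  ** P1@[19:19]
i=20 'c': node 4→4 ·f  ** P1@[20:20]
i=21 'a': node 4→0 ·f
i=22 'd': node 0→1
i=23 'b': node 1→0 ·f
i=24 'd': node 0→1
i=25 'e': node 1→2
i=26 'e': node 2→3  ** P0@[24:26]
i=27 'c': node 3→4 ·f  ** P1@[27:27]
i=28 'e': node 4→0 ·f
i=29 'a': node 0→0
i=30 'd': node 0→1
i=31 'd': node 1→1 ·f
i=32 'a': node 1→0 ·f
i=33 'b': node 0→0
i=34 'd': node 0→1
i=35 'e': node 1→2
i=36 'e': node 2→3  ** P0@[34:36]
i=37 'e': node 3→0 ·f
i=38 'b': node 0→0
i=39 'a': node 0→0
i=40 'd': node 0→1
i=41 'e': node 1→2
i=42 'e': node 2→3  ** P0@[40:42]
i=43 'c': node 3→4 ·f  ** P1@[43:43]
i=44 'c': node 4→4 ·f  ** P1@[44:44]
i=45 'b': node 4→0 ·f
i=46 'a': node 0→0
i=47 'b': node 0→0
i=48 'c': node 0→4  ** P1@[48:48]
i=49 'd': node 4→1 ·f
i=50 'e': node 1→2
i=51 'e': node 2→3  ** P0@[49:51]
i=52 'e': node 3→0 ·f
i=53 'a': node 0→0
i=54 'b': node 0→0
i=55 'd': node 0→1
i=56 'e': node 1→2
i=57 'e': node 2→3  ** P0@[55:57]
i=58 'c': node 3→4 ·f  ** P1@[58:58]
i=59 'e': node 4→0 ·f
i=60 'c': node 0→4  ** P1@[60:60]
i=61 'd': node 4→1 ·f
i=62 'e': node 1→2
i=63 'e': node 2→3  ** P0@[61:63]
i=64 'a': node 3→0 ·f
i=65 'b': node 0→0
i=66 'd': node 0→1
i=67 'e': node 1→2
i=68 'e': node 2→3  ** P0@[66:68]
i=69 'b': node 3→0 ·f
i=70 'd': node 0→1
i=71 'c': node 1→4 ·f  ** P1@[71:71]
i=72 'd': node 4→1 ·f

All matches (sorted): [[3,0],[5,1],[10,0],[14,0],[17,1],[19,1],[20,1],[26,0],[27,1],[36,0],[42,0],[43,1],[44,1],[48,1],[51,0],[57,0],[58,1],[60,1],[63,0],[68,0],[71,1]]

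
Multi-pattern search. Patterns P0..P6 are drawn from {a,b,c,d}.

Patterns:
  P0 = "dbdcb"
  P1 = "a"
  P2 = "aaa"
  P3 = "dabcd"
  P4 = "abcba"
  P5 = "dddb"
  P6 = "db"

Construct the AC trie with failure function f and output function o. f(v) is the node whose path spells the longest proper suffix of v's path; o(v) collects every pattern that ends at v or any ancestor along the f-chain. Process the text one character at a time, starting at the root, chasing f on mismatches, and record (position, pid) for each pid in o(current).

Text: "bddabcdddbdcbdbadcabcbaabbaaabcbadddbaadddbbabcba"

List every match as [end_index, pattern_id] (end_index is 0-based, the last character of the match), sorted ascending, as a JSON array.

Build:
Trie nodes:
  0='ε' goto a→6 d→1
  1='d' goto a→9 b→2 d→17
  2='db' goto d→3  ←P6
  3='dbd' goto c→4
  4='dbdc' goto b→5
  5='dbdcb' goto ·  ←P0
  6='a' goto a→7 b→13  ←P1
  7='aa' goto a→8
  8='aaa' goto ·  ←P2
  9='da' goto b→10
  10='dab' goto c→11
  11='dabc' goto d→12
  12='dabcd' goto ·  ←P3
  13='ab' goto c→14
  14='abc' goto b→15
  15='abcb' goto a→16
  16='abcba' goto ·  ←P4
  17='dd' goto d→18
  18='ddd' goto b→19
  19='dddb' goto ·  ←P5

BFS fail/out derivation:
  fail(1) 'd': from fail(0)=0 chase 'd': 0 ⇒ 0;  out=∅∪out(0)=∅
  fail(6) 'a': from fail(0)=0 chase 'a': 0 ⇒ 0;  out={1}∪out(0)={1}
  fail(2) 'db': from fail(1)=0 chase 'b': 0 ⇒ 0;  out={6}∪out(0)={6}
  fail(7) 'aa': from fail(6)=0 chase 'a': 0 ⇒ 6;  out=∅∪out(6)={1}
  fail(9) 'da': from fail(1)=0 chase 'a': 0 ⇒ 6;  out=∅∪out(6)={1}
  fail(13) 'ab': from fail(6)=0 chase 'b': 0 ⇒ 0;  out=∅∪out(0)=∅
  fail(17) 'dd': from fail(1)=0 chase 'd': 0 ⇒ 1;  out=∅∪out(1)=∅
  fail(3) 'dbd': from fail(2)=0 chase 'd': 0 ⇒ 1;  out=∅∪out(1)=∅
  fail(8) 'aaa': from fail(7)=6 chase 'a': 6 ⇒ 7;  out={2}∪out(7)={1,2}
  fail(10) 'dab': from fail(9)=6 chase 'b': 6 ⇒ 13;  out=∅∪out(13)=∅
  fail(14) 'abc': from fail(13)=0 chase 'c': 0 ⇒ 0;  out=∅∪out(0)=∅
  fail(18) 'ddd': from fail(17)=1 chase 'd': 1 ⇒ 17;  out=∅∪out(17)=∅
  fail(4) 'dbdc': from fail(3)=1 chase 'c': 1→0 ⇒ 0;  out=∅∪out(0)=∅
  fail(11) 'dabc': from fail(10)=13 chase 'c': 13 ⇒ 14;  out=∅∪out(14)=∅
  fail(15) 'abcb': from fail(14)=0 chase 'b': 0 ⇒ 0;  out=∅∪out(0)=∅
  fail(19) 'dddb': from fail(18)=17 chase 'b': 17→1 ⇒ 2;  out={5}∪out(2)={5,6}
  fail(5) 'dbdcb': from fail(4)=0 chase 'b': 0 ⇒ 0;  out={0}∪out(0)={0}
  fail(12) 'dabcd': from fail(11)=14 chase 'd': 14→0 ⇒ 1;  out={3}∪out(1)={3}
  fail(16) 'abcba': from fail(15)=0 chase 'a': 0 ⇒ 6;  out={4}∪out(6)={1,4}

Text stream:
i=0 'b': node 0→0
i=1 'd': node 0→1
i=2 'd': node 1→17
i=3 'a': node 17→9 ·f  emit P1@[3:3]
i=4 'b': node 9→10
i=5 'c': node 10→11
i=6 'd': node 11→12  emit P3@[2:6]
i=7 'd': node 12→17 ·f
i=8 'd': node 17→18
i=9 'b': node 18→19  emit P5@[6:9],P6@[8:9]
i=10 'd': node 19→3 ·f
i=11 'c': node 3→4
i=12 'b': node 4→5  emit P0@[8:12]
i=13 'd': node 5→1 ·f
i=14 'b': node 1→2  emit P6@[13:14]
i=15 'a': node 2→6 ·f  emit P1@[15:15]
i=16 'd': node 6→1 ·f
i=17 'c': node 1→0 ·f
i=18 'a': node 0→6  emit P1@[18:18]
i=19 'b': node 6→13
i=20 'c': node 13→14
i=21 'b': node 14→15
i=22 'a': node 15→16  emit P1@[22:22],P4@[18:22]
i=23 'a': node 16→7 ·f  emit P1@[23:23]
i=24 'b': node 7→13 ·f
i=25 'b': node 13→0 ·f
i=26 'a': node 0→6  emit P1@[26:26]
i=27 'a': node 6→7  emit P1@[27:27]
i=28 'a': node 7→8  emit P1@[28:28],P2@[26:28]
i=29 'b': node 8→13 ·f
i=30 'c': node 13→14
i=31 'b': node 14→15
i=32 'a': node 15→16  emit P1@[32:32],P4@[28:32]
i=33 'd': node 16→1 ·f
i=34 'd': node 1→17
i=35 'd': node 17→18
i=36 'b': node 18→19  emit P5@[33:36],P6@[35:36]
i=37 'a': node 19→6 ·f  emit P1@[37:37]
i=38 'a': node 6→7  emit P1@[38:38]
i=39 'd': node 7→1 ·f
i=40 'd': node 1→17
i=41 'd': node 17→18
i=42 'b': node 18→19  emit P5@[39:42],P6@[41:42]
i=43 'b': node 19→0 ·f
i=44 'a': node 0→6  emit P1@[44:44]
i=45 'b': node 6→13
i=46 'c': node 13→14
i=47 'b': node 14→15
i=48 'a': node 15→16  emit P1@[48:48],P4@[44:48]

All matches (sorted): [[3,1],[6,3],[9,5],[9,6],[12,0],[14,6],[15,1],[18,1],[22,1],[22,4],[23,1],[26,1],[27,1],[28,1],[28,2],[32,1],[32,4],[36,5],[36,6],[37,1],[38,1],[42,5],[42,6],[44,1],[48,1],[48,4]]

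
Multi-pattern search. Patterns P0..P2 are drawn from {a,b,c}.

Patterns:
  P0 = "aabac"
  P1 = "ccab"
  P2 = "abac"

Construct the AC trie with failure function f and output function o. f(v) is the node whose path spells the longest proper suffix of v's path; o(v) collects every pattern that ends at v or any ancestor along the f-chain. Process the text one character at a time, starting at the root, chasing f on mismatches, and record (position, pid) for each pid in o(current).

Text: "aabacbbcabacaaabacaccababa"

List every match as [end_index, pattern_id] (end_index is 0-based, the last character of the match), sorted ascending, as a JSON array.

Build:
Trie nodes:
  0='ε' goto a→1 c→6
  1='a' goto a→2 b→10
  2='aa' goto b→3
  3='aab' goto a→4
  4='aaba' goto c→5
  5='aabac' goto ·  ←P0
  6='c' goto c→7
  7='cc' goto a→8
  8='cca' goto b→9
  9='ccab' goto ·  ←P1
  10='ab' goto a→11
  11='aba' goto c→12
  12='abac' goto ·  ←P2

Failure links (BFS by depth):
  n1('a'): parent n0 fail=0; on 'a' 0 → fail=0;  out ∅∪∅=∅
  n6('c'): parent n0 fail=0; on 'c' 0 → fail=0;  out ∅∪∅=∅
  n2('aa'): parent n1 fail=0; on 'a' 0 → fail=1;  out ∅∪∅=∅
  n7('cc'): parent n6 fail=0; on 'c' 0 → fail=6;  out ∅∪∅=∅
  n10('ab'): parent n1 fail=0; on 'b' 0 → fail=0;  out ∅∪∅=∅
  n3('aab'): parent n2 fail=1; on 'b' 1 → fail=10;  out ∅∪∅=∅
  n8('cca'): parent n7 fail=6; on 'a' 6→0 → fail=1;  out ∅∪∅=∅
  n11('aba'): parent n10 fail=0; on 'a' 0 → fail=1;  out ∅∪∅=∅
  n4('aaba'): parent n3 fail=10; on 'a' 10 → fail=11;  out ∅∪∅=∅
  n9('ccab'): parent n8 fail=1; on 'b' 1 → fail=10;  out {1}∪∅={1}
  n12('abac'): parent n11 fail=1; on 'c' 1→0 → fail=6;  out {2}∪∅={2}
  n5('aabac'): parent n4 fail=11; on 'c' 11 → fail=12;  out {0}∪{2}={0,2}

Text stream:
pos 0 'a': at 1
pos 1 'a': at 2
pos 2 'b': at 3
pos 3 'a': at 4
pos 4 'c': at 5  → match P0@[0:4],P2@[1:4]
pos 5 'b': at 0 (fail-walked)
pos 6 'b': at 0
pos 7 'c': at 6
pos 8 'a': at 1 (fail-walked)
pos 9 'b': at 10
pos 10 'a': at 11
pos 11 'c': at 12  → match P2@[8:11]
pos 12 'a': at 1 (fail-walked)
pos 13 'a': at 2
pos 14 'a': at 2 (fail-walked)
pos 15 'b': at 3
pos 16 'a': at 4
pos 17 'c': at 5  → match P0@[13:17],P2@[14:17]
pos 18 'a': at 1 (fail-walked)
pos 19 'c': at 6 (fail-walked)
pos 20 'c': at 7
pos 21 'a': at 8
pos 22 'b': at 9  → match P1@[19:22]
pos 23 'a': at 11 (fail-walked)
pos 24 'b': at 10 (fail-walked)
pos 25 'a': at 11

Matches: [[4,0],[4,2],[11,2],[17,0],[17,2],[22,1]]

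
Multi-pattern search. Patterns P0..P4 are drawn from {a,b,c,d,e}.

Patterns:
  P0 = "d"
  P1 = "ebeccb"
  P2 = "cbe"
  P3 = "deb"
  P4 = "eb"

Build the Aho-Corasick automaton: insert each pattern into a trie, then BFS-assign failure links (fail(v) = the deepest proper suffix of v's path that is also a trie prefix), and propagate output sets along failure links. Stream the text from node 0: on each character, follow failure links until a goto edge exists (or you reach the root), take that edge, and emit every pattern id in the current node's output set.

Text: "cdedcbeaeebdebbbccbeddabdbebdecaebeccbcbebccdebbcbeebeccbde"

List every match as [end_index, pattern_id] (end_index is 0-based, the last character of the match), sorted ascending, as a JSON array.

Construct AC machine:
Trie (insert patterns):
  0='ε' goto c→8 d→1 e→2
  1='d' goto e→11  ←P0
  2='e' goto b→3
  3='eb' goto e→4  ←P4
  4='ebe' goto c→5
  5='ebec' goto c→6
  6='ebecc' goto b→7
  7='ebeccb' goto ·  ←P1
  8='c' goto b→9
  9='cb' goto e→10
  10='cbe' goto ·  ←P2
  11='de' goto b→12
  12='deb' goto ·  ←P3

Failure links (BFS by depth):
  fail(1) 'd': from fail(0)=0 chase 'd': 0 ⇒ 0;  out={0}∪out(0)={0}
  fail(2) 'e': from fail(0)=0 chase 'e': 0 ⇒ 0;  out=∅∪out(0)=∅
  fail(8) 'c': from fail(0)=0 chase 'c': 0 ⇒ 0;  out=∅∪out(0)=∅
  fail(3) 'eb': from fail(2)=0 chase 'b': 0 ⇒ 0;  out={4}∪out(0)={4}
  fail(9) 'cb': from fail(8)=0 chase 'b': 0 ⇒ 0;  out=∅∪out(0)=∅
  fail(11) 'de': from fail(1)=0 chase 'e': 0 ⇒ 2;  out=∅∪out(2)=∅
  fail(4) 'ebe': from fail(3)=0 chase 'e': 0 ⇒ 2;  out=∅∪out(2)=∅
  fail(10) 'cbe': from fail(9)=0 chase 'e': 0 ⇒ 2;  out={2}∪out(2)={2}
  fail(12) 'deb': from fail(11)=2 chase 'b': 2 ⇒ 3;  out={3}∪out(3)={3,4}
  fail(5) 'ebec': from fail(4)=2 chase 'c': 2→0 ⇒ 8;  out=∅∪out(8)=∅
  fail(6) 'ebecc': from fail(5)=8 chase 'c': 8→0 ⇒ 8;  out=∅∪out(8)=∅
  fail(7) 'ebeccb': from fail(6)=8 chase 'b': 8 ⇒ 9;  out={1}∪out(9)={1}

Run:
pos 0 'c': at 8
pos 1 'd': at 1 ·f  ** P0@[1:1]
pos 2 'e': at 11
pos 3 'd': at 1 ·f  ** P0@[3:3]
pos 4 'c': at 8 ·f
pos 5 'b': at 9
pos 6 'e': at 10  ** P2@[4:6]
pos 7 'a': at 0 ·f
pos 8 'e': at 2
pos 9 'e': at 2 ·f
pos 10 'b': at 3  ** P4@[9:10]
pos 11 'd': at 1 ·f  ** P0@[11:11]
pos 12 'e': at 11
pos 13 'b': at 12  ** P3@[11:13],P4@[12:13]
pos 14 'b': at 0 ·f
pos 15 'b': at 0
pos 16 'c': at 8
pos 17 'c': at 8 ·f
pos 18 'b': at 9
pos 19 'e': at 10  ** P2@[17:19]
pos 20 'd': at 1 ·f  ** P0@[20:20]
pos 21 'd': at 1 ·f  ** P0@[21:21]
pos 22 'a': at 0 ·f
pos 23 'b': at 0
pos 24 'd': at 1  ** P0@[24:24]
pos 25 'b': at 0 ·f
pos 26 'e': at 2
pos 27 'b': at 3  ** P4@[26:27]
pos 28 'd': at 1 ·f  ** P0@[28:28]
pos 29 'e': at 11
pos 30 'c': at 8 ·f
pos 31 'a': at 0 ·f
pos 32 'e': at 2
pos 33 'b': at 3  ** P4@[32:33]
pos 34 'e': at 4
pos 35 'c': at 5
pos 36 'c': at 6
pos 37 'b': at 7  ** P1@[32:37]
pos 38 'c': at 8 ·f
pos 39 'b': at 9
pos 40 'e': at 10  ** P2@[38:40]
pos 41 'b': at 3 ·f  ** P4@[40:41]
pos 42 'c': at 8 ·f
pos 43 'c': at 8 ·f
pos 44 'd': at 1 ·f  ** P0@[44:44]
pos 45 'e': at 11
pos 46 'b': at 12  ** P3@[44:46],P4@[45:46]
pos 47 'b': at 0 ·f
pos 48 'c': at 8
pos 49 'b': at 9
pos 50 'e': at 10  ** P2@[48:50]
pos 51 'e': at 2 ·f
pos 52 'b': at 3  ** P4@[51:52]
pos 53 'e': at 4
pos 54 'c': at 5
pos 55 'c': at 6
pos 56 'b': at 7  ** P1@[51:56]
pos 57 'd': at 1 ·f  ** P0@[57:57]
pos 58 'e': at 11

Matches: [[1,0],[3,0],[6,2],[10,4],[11,0],[13,3],[13,4],[19,2],[20,0],[21,0],[24,0],[27,4],[28,0],[33,4],[37,1],[40,2],[41,4],[44,0],[46,3],[46,4],[50,2],[52,4],[56,1],[57,0]]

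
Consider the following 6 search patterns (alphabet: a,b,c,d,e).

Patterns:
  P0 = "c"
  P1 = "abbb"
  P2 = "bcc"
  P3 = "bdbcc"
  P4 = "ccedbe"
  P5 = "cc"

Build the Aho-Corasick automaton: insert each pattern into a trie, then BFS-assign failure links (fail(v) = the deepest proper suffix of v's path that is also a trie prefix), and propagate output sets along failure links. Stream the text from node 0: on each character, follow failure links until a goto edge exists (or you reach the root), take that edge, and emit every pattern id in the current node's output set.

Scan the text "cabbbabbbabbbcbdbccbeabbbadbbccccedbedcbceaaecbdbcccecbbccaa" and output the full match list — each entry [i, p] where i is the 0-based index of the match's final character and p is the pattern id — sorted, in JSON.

Build:
Trie (insert patterns):
  0='ε' goto a→2 b→6 c→1
  1='c' goto c→13  [P0 ends]
  2='a' goto b→3
  3='ab' goto b→4
  4='abb' goto b→5
  5='abbb' goto ·  [P1 ends]
  6='b' goto c→7 d→9
  7='bc' goto c→8
  8='bcc' goto ·  [P2 ends]
  9='bd' goto b→10
  10='bdb' goto c→11
  11='bdbc' goto c→12
  12='bdbcc' goto ·  [P3 ends]
  13='cc' goto e→14  [P5 ends]
  14='cce' goto d→15
  15='cced' goto b→16
  16='ccedb' goto e→17
  17='ccedbe' goto ·  [P4 ends]

BFS fail/out derivation:
  n1('c'): parent n0 fail=0; on 'c' 0 → fail=0;  out {0}∪∅={0}
  n2('a'): parent n0 fail=0; on 'a' 0 → fail=0;  out ∅∪∅=∅
  n6('b'): parent n0 fail=0; on 'b' 0 → fail=0;  out ∅∪∅=∅
  n3('ab'): parent n2 fail=0; on 'b' 0 → fail=6;  out ∅∪∅=∅
  n7('bc'): parent n6 fail=0; on 'c' 0 → fail=1;  out ∅∪{0}={0}
  n9('bd'): parent n6 fail=0; on 'd' 0 → fail=0;  out ∅∪∅=∅
  n13('cc'): parent n1 fail=0; on 'c' 0 → fail=1;  out {5}∪{0}={0,5}
  n4('abb'): parent n3 fail=6; on 'b' 6→0 → fail=6;  out ∅∪∅=∅
  n8('bcc'): parent n7 fail=1; on 'c' 1 → fail=13;  out {2}∪{0,5}={0,2,5}
  n10('bdb'): parent n9 fail=0; on 'b' 0 → fail=6;  out ∅∪∅=∅
  n14('cce'): parent n13 fail=1; on 'e' 1→0 → fail=0;  out ∅∪∅=∅
  n5('abbb'): parent n4 fail=6; on 'b' 6→0 → fail=6;  out {1}∪∅={1}
  n11('bdbc'): parent n10 fail=6; on 'c' 6 → fail=7;  out ∅∪{0}={0}
  n15('cced'): parent n14 fail=0; on 'd' 0 → fail=0;  out ∅∪∅=∅
  n12('bdbcc'): parent n11 fail=7; on 'c' 7 → fail=8;  out {3}∪{0,2,5}={0,2,3,5}
  n16('ccedb'): parent n15 fail=0; on 'b' 0 → fail=6;  out ∅∪∅=∅
  n17('ccedbe'): parent n16 fail=6; on 'e' 6→0 → fail=0;  out {4}∪∅={4}

Text stream:
[0] read 'c'  n0⇒n1  ** P0@[0:0]
[1] read 'a'  n1⇒n2 (fail-walked)
[2] read 'b'  n2⇒n3
[3] read 'b'  n3⇒n4
[4] read 'b'  n4⇒n5  ** P1@[1:4]
[5] read 'a'  n5⇒n2 (fail-walked)
[6] read 'b'  n2⇒n3
[7] read 'b'  n3⇒n4
[8] read 'b'  n4⇒n5  ** P1@[5:8]
[9] read 'a'  n5⇒n2 (fail-walked)
[10] read 'b'  n2⇒n3
[11] read 'b'  n3⇒n4
[12] read 'b'  n4⇒n5  ** P1@[9:12]
[13] read 'c'  n5⇒n7 (fail-walked)  ** P0@[13:13]
[14] read 'b'  n7⇒n6 (fail-walked)
[15] read 'd'  n6⇒n9
[16] read 'b'  n9⇒n10
[17] read 'c'  n10⇒n11  ** P0@[17:17]
[18] read 'c'  n11⇒n12  ** P0@[18:18],P2@[16:18],P3@[14:18],P5@[17:18]
[19] read 'b'  n12⇒n6 (fail-walked)
[20] read 'e'  n6⇒n0 (fail-walked)
[21] read 'a'  n0⇒n2
[22] read 'b'  n2⇒n3
[23] read 'b'  n3⇒n4
[24] read 'b'  n4⇒n5  ** P1@[21:24]
[25] read 'a'  n5⇒n2 (fail-walked)
[26] read 'd'  n2⇒n0 (fail-walked)
[27] read 'b'  n0⇒n6
[28] read 'b'  n6⇒n6 (fail-walked)
[29] read 'c'  n6⇒n7  ** P0@[29:29]
[30] read 'c'  n7⇒n8  ** P0@[30:30],P2@[28:30],P5@[29:30]
[31] read 'c'  n8⇒n13 (fail-walked)  ** P0@[31:31],P5@[30:31]
[32] read 'c'  n13⇒n13 (fail-walked)  ** P0@[32:32],P5@[31:32]
[33] read 'e'  n13⇒n14
[34] read 'd'  n14⇒n15
[35] read 'b'  n15⇒n16
[36] read 'e'  n16⇒n17  ** P4@[31:36]
[37] read 'd'  n17⇒n0 (fail-walked)
[38] read 'c'  n0⇒n1  ** P0@[38:38]
[39] read 'b'  n1⇒n6 (fail-walked)
[40] read 'c'  n6⇒n7  ** P0@[40:40]
[41] read 'e'  n7⇒n0 (fail-walked)
[42] read 'a'  n0⇒n2
[43] read 'a'  n2⇒n2 (fail-walked)
[44] read 'e'  n2⇒n0 (fail-walked)
[45] read 'c'  n0⇒n1  ** P0@[45:45]
[46] read 'b'  n1⇒n6 (fail-walked)
[47] read 'd'  n6⇒n9
[48] read 'b'  n9⇒n10
[49] read 'c'  n10⇒n11  ** P0@[49:49]
[50] read 'c'  n11⇒n12  ** P0@[50:50],P2@[48:50],P3@[46:50],P5@[49:50]
[51] read 'c'  n12⇒n13 (fail-walked)  ** P0@[51:51],P5@[50:51]
[52] read 'e'  n13⇒n14
[53] read 'c'  n14⇒n1 (fail-walked)  ** P0@[53:53]
[54] read 'b'  n1⇒n6 (fail-walked)
[55] read 'b'  n6⇒n6 (fail-walked)
[56] read 'c'  n6⇒n7  ** P0@[56:56]
[57] read 'c'  n7⇒n8  ** P0@[57:57],P2@[55:57],P5@[56:57]
[58] read 'a'  n8⇒n2 (fail-walked)
[59] read 'a'  n2⇒n2 (fail-walked)

Result: [[0,0],[4,1],[8,1],[12,1],[13,0],[17,0],[18,0],[18,2],[18,3],[18,5],[24,1],[29,0],[30,0],[30,2],[30,5],[31,0],[31,5],[32,0],[32,5],[36,4],[38,0],[40,0],[45,0],[49,0],[50,0],[50,2],[50,3],[50,5],[51,0],[51,5],[53,0],[56,0],[57,0],[57,2],[57,5]]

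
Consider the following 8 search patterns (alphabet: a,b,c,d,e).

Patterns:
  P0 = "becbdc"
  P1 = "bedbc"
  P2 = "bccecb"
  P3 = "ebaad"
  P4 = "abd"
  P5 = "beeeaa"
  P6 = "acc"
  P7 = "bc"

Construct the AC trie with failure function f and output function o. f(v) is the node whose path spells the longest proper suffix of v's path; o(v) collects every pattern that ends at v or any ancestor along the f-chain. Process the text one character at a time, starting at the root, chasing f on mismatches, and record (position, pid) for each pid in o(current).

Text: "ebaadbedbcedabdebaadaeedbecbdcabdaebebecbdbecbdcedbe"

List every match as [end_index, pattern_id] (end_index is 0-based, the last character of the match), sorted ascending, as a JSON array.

Build:
Trie (insert patterns):
  n0 'ε': a→20 b→1 e→15
  n1 'b': c→10 e→2
  n2 'be': c→3 d→7 e→23
  n3 'bec': b→4
  n4 'becb': d→5
  n5 'becbd': c→6
  n6 'becbdc': ·  [P0 ends]
  n7 'bed': b→8
  n8 'bedb': c→9
  n9 'bedbc': ·  [P1 ends]
  n10 'bc': c→11  [P7 ends]
  n11 'bcc': e→12
  n12 'bcce': c→13
  n13 'bccec': b→14
  n14 'bccecb': ·  [P2 ends]
  n15 'e': b→16
  n16 'eb': a→17
  n17 'eba': a→18
  n18 'ebaa': d→19
  n19 'ebaad': ·  [P3 ends]
  n20 'a': b→21 c→27
  n21 'ab': d→22
  n22 'abd': ·  [P4 ends]
  n23 'bee': e→24
  n24 'beee': a→25
  n25 'beeea': a→26
  n26 'beeeaa': ·  [P5 ends]
  n27 'ac': c→28
  n28 'acc': ·  [P6 ends]

Failure links (BFS by depth):
  fail(1) 'b': from fail(0)=0 chase 'b': 0 ⇒ 0;  out=∅∪out(0)=∅
  fail(15) 'e': from fail(0)=0 chase 'e': 0 ⇒ 0;  out=∅∪out(0)=∅
  fail(20) 'a': from fail(0)=0 chase 'a': 0 ⇒ 0;  out=∅∪out(0)=∅
  fail(2) 'be': from fail(1)=0 chase 'e': 0 ⇒ 15;  out=∅∪out(15)=∅
  fail(10) 'bc': from fail(1)=0 chase 'c': 0 ⇒ 0;  out={7}∪out(0)={7}
  fail(16) 'eb': from fail(15)=0 chase 'b': 0 ⇒ 1;  out=∅∪out(1)=∅
  fail(21) 'ab': from fail(20)=0 chase 'b': 0 ⇒ 1;  out=∅∪out(1)=∅
  fail(27) 'ac': from fail(20)=0 chase 'c': 0 ⇒ 0;  out=∅∪out(0)=∅
  fail(3) 'bec': from fail(2)=15 chase 'c': 15→0 ⇒ 0;  out=∅∪out(0)=∅
  fail(7) 'bed': from fail(2)=15 chase 'd': 15→0 ⇒ 0;  out=∅∪out(0)=∅
  fail(11) 'bcc': from fail(10)=0 chase 'c': 0 ⇒ 0;  out=∅∪out(0)=∅
  fail(17) 'eba': from fail(16)=1 chase 'a': 1→0 ⇒ 20;  out=∅∪out(20)=∅
  fail(22) 'abd': from fail(21)=1 chase 'd': 1→0 ⇒ 0;  out={4}∪out(0)={4}
  fail(23) 'bee': from fail(2)=15 chase 'e': 15→0 ⇒ 15;  out=∅∪out(15)=∅
  fail(28) 'acc': from fail(27)=0 chase 'c': 0 ⇒ 0;  out={6}∪out(0)={6}
  fail(4) 'becb': from fail(3)=0 chase 'b': 0 ⇒ 1;  out=∅∪out(1)=∅
  fail(8) 'bedb': from fail(7)=0 chase 'b': 0 ⇒ 1;  out=∅∪out(1)=∅
  fail(12) 'bcce': from fail(11)=0 chase 'e': 0 ⇒ 15;  out=∅∪out(15)=∅
  fail(18) 'ebaa': from fail(17)=20 chase 'a': 20→0 ⇒ 20;  out=∅∪out(20)=∅
  fail(24) 'beee': from fail(23)=15 chase 'e': 15→0 ⇒ 15;  out=∅∪out(15)=∅
  fail(5) 'becbd': from fail(4)=1 chase 'd': 1→0 ⇒ 0;  out=∅∪out(0)=∅
  fail(9) 'bedbc': from fail(8)=1 chase 'c': 1 ⇒ 10;  out={1}∪out(10)={1,7}
  fail(13) 'bccec': from fail(12)=15 chase 'c': 15→0 ⇒ 0;  out=∅∪out(0)=∅
  fail(19) 'ebaad': from fail(18)=20 chase 'd': 20→0 ⇒ 0;  out={3}∪out(0)={3}
  fail(25) 'beeea': from fail(24)=15 chase 'a': 15→0 ⇒ 20;  out=∅∪out(20)=∅
  fail(6) 'becbdc': from fail(5)=0 chase 'c': 0 ⇒ 0;  out={0}∪out(0)={0}
  fail(14) 'bccecb': from fail(13)=0 chase 'b': 0 ⇒ 1;  out={2}∪out(1)={2}
  fail(26) 'beeeaa': from fail(25)=20 chase 'a': 20→0 ⇒ 20;  out={5}∪out(20)={5}

Text stream:
i=0 'e': node 0→15
i=1 'b': node 15→16
i=2 'a': node 16→17
i=3 'a': node 17→18
i=4 'd': node 18→19  → match P3@[0:4]
i=5 'b': node 19→1 ·f
i=6 'e': node 1→2
i=7 'd': node 2→7
i=8 'b': node 7→8
i=9 'c': node 8→9  → match P1@[5:9],P7@[8:9]
i=10 'e': node 9→15 ·f
i=11 'd': node 15→0 ·f
i=12 'a': node 0→20
i=13 'b': node 20→21
i=14 'd': node 21→22  → match P4@[12:14]
i=15 'e': node 22→15 ·f
i=16 'b': node 15→16
i=17 'a': node 16→17
i=18 'a': node 17→18
i=19 'd': node 18→19  → match P3@[15:19]
i=20 'a': node 19→20 ·f
i=21 'e': node 20→15 ·f
i=22 'e': node 15→15 ·f
i=23 'd': node 15→0 ·f
i=24 'b': node 0→1
i=25 'e': node 1→2
i=26 'c': node 2→3
i=27 'b': node 3→4
i=28 'd': node 4→5
i=29 'c': node 5→6  → match P0@[24:29]
i=30 'a': node 6→20 ·f
i=31 'b': node 20→21
i=32 'd': node 21→22  → match P4@[30:32]
i=33 'a': node 22→20 ·f
i=34 'e': node 20→15 ·f
i=35 'b': node 15→16
i=36 'e': node 16→2 ·f
i=37 'b': node 2→16 ·f
i=38 'e': node 16→2 ·f
i=39 'c': node 2→3
i=40 'b': node 3→4
i=41 'd': node 4→5
i=42 'b': node 5→1 ·f
i=43 'e': node 1→2
i=44 'c': node 2→3
i=45 'b': node 3→4
i=46 'd': node 4→5
i=47 'c': node 5→6  → match P0@[42:47]
i=48 'e': node 6→15 ·f
i=49 'd': node 15→0 ·f
i=50 'b': node 0→1
i=51 'e': node 1→2

All matches (sorted): [[4,3],[9,1],[9,7],[14,4],[19,3],[29,0],[32,4],[47,0]]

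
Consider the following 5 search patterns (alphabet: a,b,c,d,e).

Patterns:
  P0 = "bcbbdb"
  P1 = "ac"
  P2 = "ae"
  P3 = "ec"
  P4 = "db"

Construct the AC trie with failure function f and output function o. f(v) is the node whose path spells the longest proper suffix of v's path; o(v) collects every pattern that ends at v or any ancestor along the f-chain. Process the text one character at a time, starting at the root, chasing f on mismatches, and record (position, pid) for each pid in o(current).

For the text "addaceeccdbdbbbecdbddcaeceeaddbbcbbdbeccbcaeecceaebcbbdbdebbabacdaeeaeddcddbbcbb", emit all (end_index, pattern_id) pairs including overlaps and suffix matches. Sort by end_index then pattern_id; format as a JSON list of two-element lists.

Build automaton:
Trie nodes:
  n0 'ε': a→7 b→1 d→12 e→10
  n1 'b': c→2
  n2 'bc': b→3
  n3 'bcb': b→4
  n4 'bcbb': d→5
  n5 'bcbbd': b→6
  n6 'bcbbdb': ·  ←P0
  n7 'a': c→8 e→9
  n8 'ac': ·  ←P1
  n9 'ae': ·  ←P2
  n10 'e': c→11
  n11 'ec': ·  ←P3
  n12 'd': b→13
  n13 'db': ·  ←P4

BFS fail/out derivation:
  fail(1) 'b': from fail(0)=0 chase 'b': 0 ⇒ 0;  out=∅∪out(0)=∅
  fail(7) 'a': from fail(0)=0 chase 'a': 0 ⇒ 0;  out=∅∪out(0)=∅
  fail(10) 'e': from fail(0)=0 chase 'e': 0 ⇒ 0;  out=∅∪out(0)=∅
  fail(12) 'd': from fail(0)=0 chase 'd': 0 ⇒ 0;  out=∅∪out(0)=∅
  fail(2) 'bc': from fail(1)=0 chase 'c': 0 ⇒ 0;  out=∅∪out(0)=∅
  fail(8) 'ac': from fail(7)=0 chase 'c': 0 ⇒ 0;  out={1}∪out(0)={1}
  fail(9) 'ae': from fail(7)=0 chase 'e': 0 ⇒ 10;  out={2}∪out(10)={2}
  fail(11) 'ec': from fail(10)=0 chase 'c': 0 ⇒ 0;  out={3}∪out(0)={3}
  fail(13) 'db': from fail(12)=0 chase 'b': 0 ⇒ 1;  out={4}∪out(1)={4}
  fail(3) 'bcb': from fail(2)=0 chase 'b': 0 ⇒ 1;  out=∅∪out(1)=∅
  fail(4) 'bcbb': from fail(3)=1 chase 'b': 1→0 ⇒ 1;  out=∅∪out(1)=∅
  fail(5) 'bcbbd': from fail(4)=1 chase 'd': 1→0 ⇒ 12;  out=∅∪out(12)=∅
  fail(6) 'bcbbdb': from fail(5)=12 chase 'b': 12 ⇒ 13;  out={0}∪out(13)={0,4}

Text stream:
pos 0 'a': at 7
pos 1 'd': at 12 (fail-walked)
pos 2 'd': at 12 (fail-walked)
pos 3 'a': at 7 (fail-walked)
pos 4 'c': at 8  → match P1@[3:4]
pos 5 'e': at 10 (fail-walked)
pos 6 'e': at 10 (fail-walked)
pos 7 'c': at 11  → match P3@[6:7]
pos 8 'c': at 0 (fail-walked)
pos 9 'd': at 12
pos 10 'b': at 13  → match P4@[9:10]
pos 11 'd': at 12 (fail-walked)
pos 12 'b': at 13  → match P4@[11:12]
pos 13 'b': at 1 (fail-walked)
pos 14 'b': at 1 (fail-walked)
pos 15 'e': at 10 (fail-walked)
pos 16 'c': at 11  → match P3@[15:16]
pos 17 'd': at 12 (fail-walked)
pos 18 'b': at 13  → match P4@[17:18]
pos 19 'd': at 12 (fail-walked)
pos 20 'd': at 12 (fail-walked)
pos 21 'c': at 0 (fail-walked)
pos 22 'a': at 7
pos 23 'e': at 9  → match P2@[22:23]
pos 24 'c': at 11 (fail-walked)  → match P3@[23:24]
pos 25 'e': at 10 (fail-walked)
pos 26 'e': at 10 (fail-walked)
pos 27 'a': at 7 (fail-walked)
pos 28 'd': at 12 (fail-walked)
pos 29 'd': at 12 (fail-walked)
pos 30 'b': at 13  → match P4@[29:30]
pos 31 'b': at 1 (fail-walked)
pos 32 'c': at 2
pos 33 'b': at 3
pos 34 'b': at 4
pos 35 'd': at 5
pos 36 'b': at 6  → match P0@[31:36],P4@[35:36]
pos 37 'e': at 10 (fail-walked)
pos 38 'c': at 11  → match P3@[37:38]
pos 39 'c': at 0 (fail-walked)
pos 40 'b': at 1
pos 41 'c': at 2
pos 42 'a': at 7 (fail-walked)
pos 43 'e': at 9  → match P2@[42:43]
pos 44 'e': at 10 (fail-walked)
pos 45 'c': at 11  → match P3@[44:45]
pos 46 'c': at 0 (fail-walked)
pos 47 'e': at 10
pos 48 'a': at 7 (fail-walked)
pos 49 'e': at 9  → match P2@[48:49]
pos 50 'b': at 1 (fail-walked)
pos 51 'c': at 2
pos 52 'b': at 3
pos 53 'b': at 4
pos 54 'd': at 5
pos 55 'b': at 6  → match P0@[50:55],P4@[54:55]
pos 56 'd': at 12 (fail-walked)
pos 57 'e': at 10 (fail-walked)
pos 58 'b': at 1 (fail-walked)
pos 59 'b': at 1 (fail-walked)
pos 60 'a': at 7 (fail-walked)
pos 61 'b': at 1 (fail-walked)
pos 62 'a': at 7 (fail-walked)
pos 63 'c': at 8  → match P1@[62:63]
pos 64 'd': at 12 (fail-walked)
pos 65 'a': at 7 (fail-walked)
pos 66 'e': at 9  → match P2@[65:66]
pos 67 'e': at 10 (fail-walked)
pos 68 'a': at 7 (fail-walked)
pos 69 'e': at 9  → match P2@[68:69]
pos 70 'd': at 12 (fail-walked)
pos 71 'd': at 12 (fail-walked)
pos 72 'c': at 0 (fail-walked)
pos 73 'd': at 12
pos 74 'd': at 12 (fail-walked)
pos 75 'b': at 13  → match P4@[74:75]
pos 76 'b': at 1 (fail-walked)
pos 77 'c': at 2
pos 78 'b': at 3
pos 79 'b': at 4

Matches: [[4,1],[7,3],[10,4],[12,4],[16,3],[18,4],[23,2],[24,3],[30,4],[36,0],[36,4],[38,3],[43,2],[45,3],[49,2],[55,0],[55,4],[63,1],[66,2],[69,2],[75,4]]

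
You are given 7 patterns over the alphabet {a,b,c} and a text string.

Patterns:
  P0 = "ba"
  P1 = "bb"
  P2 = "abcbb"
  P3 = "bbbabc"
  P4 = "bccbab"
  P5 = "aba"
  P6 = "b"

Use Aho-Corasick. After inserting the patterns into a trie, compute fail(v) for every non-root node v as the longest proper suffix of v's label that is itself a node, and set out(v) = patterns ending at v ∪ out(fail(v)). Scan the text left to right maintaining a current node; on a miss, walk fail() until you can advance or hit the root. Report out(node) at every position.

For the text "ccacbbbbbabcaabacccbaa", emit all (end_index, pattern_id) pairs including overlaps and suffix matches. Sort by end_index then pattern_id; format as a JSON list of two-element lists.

Construct AC machine:
Trie (insert patterns):
  0='ε' goto a→4 b→1
  1='b' goto a→2 b→3 c→13  ←P6
  2='ba' goto ·  ←P0
  3='bb' goto b→9  ←P1
  4='a' goto b→5
  5='ab' goto a→18 c→6
  6='abc' goto b→7
  7='abcb' goto b→8
  8='abcbb' goto ·  ←P2
  9='bbb' goto a→10
  10='bbba' goto b→11
  11='bbbab' goto c→12
  12='bbbabc' goto ·  ←P3
  13='bc' goto c→14
  14='bcc' goto b→15
  15='bccb' goto a→16
  16='bccba' goto b→17
  17='bccbab' goto ·  ←P4
  18='aba' goto ·  ←P5

BFS fail/out derivation:
  n1('b'): parent n0 fail=0; on 'b' 0 → fail=0;  out {6}∪∅={6}
  n4('a'): parent n0 fail=0; on 'a' 0 → fail=0;  out ∅∪∅=∅
  n2('ba'): parent n1 fail=0; on 'a' 0 → fail=4;  out {0}∪∅={0}
  n3('bb'): parent n1 fail=0; on 'b' 0 → fail=1;  out {1}∪{6}={1,6}
  n5('ab'): parent n4 fail=0; on 'b' 0 → fail=1;  out ∅∪{6}={6}
  n13('bc'): parent n1 fail=0; on 'c' 0 → fail=0;  out ∅∪∅=∅
  n6('abc'): parent n5 fail=1; on 'c' 1 → fail=13;  out ∅∪∅=∅
  n9('bbb'): parent n3 fail=1; on 'b' 1 → fail=3;  out ∅∪{1,6}={1,6}
  n14('bcc'): parent n13 fail=0; on 'c' 0 → fail=0;  out ∅∪∅=∅
  n18('aba'): parent n5 fail=1; on 'a' 1 → fail=2;  out {5}∪{0}={0,5}
  n7('abcb'): parent n6 fail=13; on 'b' 13→0 → fail=1;  out ∅∪{6}={6}
  n10('bbba'): parent n9 fail=3; on 'a' 3→1 → fail=2;  out ∅∪{0}={0}
  n15('bccb'): parent n14 fail=0; on 'b' 0 → fail=1;  out ∅∪{6}={6}
  n8('abcbb'): parent n7 fail=1; on 'b' 1 → fail=3;  out {2}∪{1,6}={1,2,6}
  n11('bbbab'): parent n10 fail=2; on 'b' 2→4 → fail=5;  out ∅∪{6}={6}
  n16('bccba'): parent n15 fail=1; on 'a' 1 → fail=2;  out ∅∪{0}={0}
  n12('bbbabc'): parent n11 fail=5; on 'c' 5 → fail=6;  out {3}∪∅={3}
  n17('bccbab'): parent n16 fail=2; on 'b' 2→4 → fail=5;  out {4}∪{6}={4,6}

Run:
i=0 'c': node 0→0
i=1 'c': node 0→0
i=2 'a': node 0→4
i=3 'c': node 4→0 ·f
i=4 'b': node 0→1  emit P6@[4:4]
i=5 'b': node 1→3  emit P1@[4:5],P6@[5:5]
i=6 'b': node 3→9  emit P1@[5:6],P6@[6:6]
i=7 'b': node 9→9 ·f  emit P1@[6:7],P6@[7:7]
i=8 'b': node 9→9 ·f  emit P1@[7:8],P6@[8:8]
i=9 'a': node 9→10  emit P0@[8:9]
i=10 'b': node 10→11  emit P6@[10:10]
i=11 'c': node 11→12  emit P3@[6:11]
i=12 'a': node 12→4 ·f
i=13 'a': node 4→4 ·f
i=14 'b': node 4→5  emit P6@[14:14]
i=15 'a': node 5→18  emit P0@[14:15],P5@[13:15]
i=16 'c': node 18→0 ·f
i=17 'c': node 0→0
i=18 'c': node 0→0
i=19 'b': node 0→1  emit P6@[19:19]
i=20 'a': node 1→2  emit P0@[19:20]
i=21 'a': node 2→4 ·f

Result: [[4,6],[5,1],[5,6],[6,1],[6,6],[7,1],[7,6],[8,1],[8,6],[9,0],[10,6],[11,3],[14,6],[15,0],[15,5],[19,6],[20,0]]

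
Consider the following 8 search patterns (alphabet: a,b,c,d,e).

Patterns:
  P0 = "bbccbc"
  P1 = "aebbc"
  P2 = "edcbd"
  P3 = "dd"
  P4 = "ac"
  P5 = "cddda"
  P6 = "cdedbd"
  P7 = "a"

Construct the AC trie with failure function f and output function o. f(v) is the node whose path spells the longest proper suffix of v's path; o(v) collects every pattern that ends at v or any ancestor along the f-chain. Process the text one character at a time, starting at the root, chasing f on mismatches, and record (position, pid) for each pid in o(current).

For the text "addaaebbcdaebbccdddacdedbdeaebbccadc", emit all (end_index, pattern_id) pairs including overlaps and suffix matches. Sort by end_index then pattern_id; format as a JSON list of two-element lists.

Build:
Trie nodes:
  n0 'ε': a→7 b→1 c→20 d→17 e→12
  n1 'b': b→2
  n2 'bb': c→3
  n3 'bbc': c→4
  n4 'bbcc': b→5
  n5 'bbccb': c→6
  n6 'bbccbc': ·  [P0 ends]
  n7 'a': c→19 e→8  [P7 ends]
  n8 'ae': b→9
  n9 'aeb': b→10
  n10 'aebb': c→11
  n11 'aebbc': ·  [P1 ends]
  n12 'e': d→13
  n13 'ed': c→14
  n14 'edc': b→15
  n15 'edcb': d→16
  n16 'edcbd': ·  [P2 ends]
  n17 'd': d→18
  n18 'dd': ·  [P3 ends]
  n19 'ac': ·  [P4 ends]
  n20 'c': d→21
  n21 'cd': d→22 e→25
  n22 'cdd': d→23
  n23 'cddd': a→24
  n24 'cddda': ·  [P5 ends]
  n25 'cde': d→26
  n26 'cded': b→27
  n27 'cdedb': d→28
  n28 'cdedbd': ·  [P6 ends]

Failure links (BFS by depth):
  fail(1) 'b': from fail(0)=0 chase 'b': 0 ⇒ 0;  out=∅∪out(0)=∅
  fail(7) 'a': from fail(0)=0 chase 'a': 0 ⇒ 0;  out={7}∪out(0)={7}
  fail(12) 'e': from fail(0)=0 chase 'e': 0 ⇒ 0;  out=∅∪out(0)=∅
  fail(17) 'd': from fail(0)=0 chase 'd': 0 ⇒ 0;  out=∅∪out(0)=∅
  fail(20) 'c': from fail(0)=0 chase 'c': 0 ⇒ 0;  out=∅∪out(0)=∅
  fail(2) 'bb': from fail(1)=0 chase 'b': 0 ⇒ 1;  out=∅∪out(1)=∅
  fail(8) 'ae': from fail(7)=0 chase 'e': 0 ⇒ 12;  out=∅∪out(12)=∅
  fail(13) 'ed': from fail(12)=0 chase 'd': 0 ⇒ 17;  out=∅∪out(17)=∅
  fail(18) 'dd': from fail(17)=0 chase 'd': 0 ⇒ 17;  out={3}∪out(17)={3}
  fail(19) 'ac': from fail(7)=0 chase 'c': 0 ⇒ 20;  out={4}∪out(20)={4}
  fail(21) 'cd': from fail(20)=0 chase 'd': 0 ⇒ 17;  out=∅∪out(17)=∅
  fail(3) 'bbc': from fail(2)=1 chase 'c': 1→0 ⇒ 20;  out=∅∪out(20)=∅
  fail(9) 'aeb': from fail(8)=12 chase 'b': 12→0 ⇒ 1;  out=∅∪out(1)=∅
  fail(14) 'edc': from fail(13)=17 chase 'c': 17→0 ⇒ 20;  out=∅∪out(20)=∅
  fail(22) 'cdd': from fail(21)=17 chase 'd': 17 ⇒ 18;  out=∅∪out(18)={3}
  fail(25) 'cde': from fail(21)=17 chase 'e': 17→0 ⇒ 12;  out=∅∪out(12)=∅
  fail(4) 'bbcc': from fail(3)=20 chase 'c': 20→0 ⇒ 20;  out=∅∪out(20)=∅
  fail(10) 'aebb': from fail(9)=1 chase 'b': 1 ⇒ 2;  out=∅∪out(2)=∅
  fail(15) 'edcb': from fail(14)=20 chase 'b': 20→0 ⇒ 1;  out=∅∪out(1)=∅
  fail(23) 'cddd': from fail(22)=18 chase 'd': 18→17 ⇒ 18;  out=∅∪out(18)={3}
  fail(26) 'cded': from fail(25)=12 chase 'd': 12 ⇒ 13;  out=∅∪out(13)=∅
  fail(5) 'bbccb': from fail(4)=20 chase 'b': 20→0 ⇒ 1;  out=∅∪out(1)=∅
  fail(11) 'aebbc': from fail(10)=2 chase 'c': 2 ⇒ 3;  out={1}∪out(3)={1}
  fail(16) 'edcbd': from fail(15)=1 chase 'd': 1→0 ⇒ 17;  out={2}∪out(17)={2}
  fail(24) 'cddda': from fail(23)=18 chase 'a': 18→17→0 ⇒ 7;  out={5}∪out(7)={5,7}
  fail(27) 'cdedb': from fail(26)=13 chase 'b': 13→17→0 ⇒ 1;  out=∅∪out(1)=∅
  fail(6) 'bbccbc': from fail(5)=1 chase 'c': 1→0 ⇒ 20;  out={0}∪out(20)={0}
  fail(28) 'cdedbd': from fail(27)=1 chase 'd': 1→0 ⇒ 17;  out={6}∪out(17)={6}

Text stream:
[0] read 'a'  n0⇒n7  ** P7@[0:0]
[1] read 'd'  n7⇒n17 (via fail)
[2] read 'd'  n17⇒n18  ** P3@[1:2]
[3] read 'a'  n18⇒n7 (via fail)  ** P7@[3:3]
[4] read 'a'  n7⇒n7 (via fail)  ** P7@[4:4]
[5] read 'e'  n7⇒n8
[6] read 'b'  n8⇒n9
[7] read 'b'  n9⇒n10
[8] read 'c'  n10⇒n11  ** P1@[4:8]
[9] read 'd'  n11⇒n21 (via fail)
[10] read 'a'  n21⇒n7 (via fail)  ** P7@[10:10]
[11] read 'e'  n7⇒n8
[12] read 'b'  n8⇒n9
[13] read 'b'  n9⇒n10
[14] read 'c'  n10⇒n11  ** P1@[10:14]
[15] read 'c'  n11⇒n4 (via fail)
[16] read 'd'  n4⇒n21 (via fail)
[17] read 'd'  n21⇒n22  ** P3@[16:17]
[18] read 'd'  n22⇒n23  ** P3@[17:18]
[19] read 'a'  n23⇒n24  ** P5@[15:19],P7@[19:19]
[20] read 'c'  n24⇒n19 (via fail)  ** P4@[19:20]
[21] read 'd'  n19⇒n21 (via fail)
[22] read 'e'  n21⇒n25
[23] read 'd'  n25⇒n26
[24] read 'b'  n26⇒n27
[25] read 'd'  n27⇒n28  ** P6@[20:25]
[26] read 'e'  n28⇒n12 (via fail)
[27] read 'a'  n12⇒n7 (via fail)  ** P7@[27:27]
[28] read 'e'  n7⇒n8
[29] read 'b'  n8⇒n9
[30] read 'b'  n9⇒n10
[31] read 'c'  n10⇒n11  ** P1@[27:31]
[32] read 'c'  n11⇒n4 (via fail)
[33] read 'a'  n4⇒n7 (via fail)  ** P7@[33:33]
[34] read 'd'  n7⇒n17 (via fail)
[35] read 'c'  n17⇒n20 (via fail)

All matches (sorted): [[0,7],[2,3],[3,7],[4,7],[8,1],[10,7],[14,1],[17,3],[18,3],[19,5],[19,7],[20,4],[25,6],[27,7],[31,1],[33,7]]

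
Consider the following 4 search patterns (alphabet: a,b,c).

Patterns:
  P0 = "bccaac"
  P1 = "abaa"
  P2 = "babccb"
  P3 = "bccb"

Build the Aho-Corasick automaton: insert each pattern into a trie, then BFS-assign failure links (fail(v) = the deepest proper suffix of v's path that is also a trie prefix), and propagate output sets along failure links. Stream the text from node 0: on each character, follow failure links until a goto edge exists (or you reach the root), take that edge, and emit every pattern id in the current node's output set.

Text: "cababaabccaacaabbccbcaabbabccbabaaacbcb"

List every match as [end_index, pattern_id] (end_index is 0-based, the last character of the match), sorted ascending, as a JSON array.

Build:
Trie (insert patterns):
  0='ε' goto a→7 b→1
  1='b' goto a→11 c→2
  2='bc' goto c→3
  3='bcc' goto a→4 b→16
  4='bcca' goto a→5
  5='bccaa' goto c→6
  6='bccaac' goto ·  ←P0
  7='a' goto b→8
  8='ab' goto a→9
  9='aba' goto a→10
  10='abaa' goto ·  ←P1
  11='ba' goto b→12
  12='bab' goto c→13
  13='babc' goto c→14
  14='babcc' goto b→15
  15='babccb' goto ·  ←P2
  16='bccb' goto ·  ←P3

BFS fail/out derivation:
  n1('b'): parent n0 fail=0; on 'b' 0 → fail=0;  out ∅∪∅=∅
  n7('a'): parent n0 fail=0; on 'a' 0 → fail=0;  out ∅∪∅=∅
  n2('bc'): parent n1 fail=0; on 'c' 0 → fail=0;  out ∅∪∅=∅
  n8('ab'): parent n7 fail=0; on 'b' 0 → fail=1;  out ∅∪∅=∅
  n11('ba'): parent n1 fail=0; on 'a' 0 → fail=7;  out ∅∪∅=∅
  n3('bcc'): parent n2 fail=0; on 'c' 0 → fail=0;  out ∅∪∅=∅
  n9('aba'): parent n8 fail=1; on 'a' 1 → fail=11;  out ∅∪∅=∅
  n12('bab'): parent n11 fail=7; on 'b' 7 → fail=8;  out ∅∪∅=∅
  n4('bcca'): parent n3 fail=0; on 'a' 0 → fail=7;  out ∅∪∅=∅
  n10('abaa'): parent n9 fail=11; on 'a' 11→7→0 → fail=7;  out {1}∪∅={1}
  n13('babc'): parent n12 fail=8; on 'c' 8→1 → fail=2;  out ∅∪∅=∅
  n16('bccb'): parent n3 fail=0; on 'b' 0 → fail=1;  out {3}∪∅={3}
  n5('bccaa'): parent n4 fail=7; on 'a' 7→0 → fail=7;  out ∅∪∅=∅
  n14('babcc'): parent n13 fail=2; on 'c' 2 → fail=3;  out ∅∪∅=∅
  n6('bccaac'): parent n5 fail=7; on 'c' 7→0 → fail=0;  out {0}∪∅={0}
  n15('babccb'): parent n14 fail=3; on 'b' 3 → fail=16;  out {2}∪{3}={2,3}

Scan:
pos 0 'c': at 0
pos 1 'a': at 7
pos 2 'b': at 8
pos 3 'a': at 9
pos 4 'b': at 12 ·f
pos 5 'a': at 9 ·f
pos 6 'a': at 10  ** P1@[3:6]
pos 7 'b': at 8 ·f
pos 8 'c': at 2 ·f
pos 9 'c': at 3
pos 10 'a': at 4
pos 11 'a': at 5
pos 12 'c': at 6  ** P0@[7:12]
pos 13 'a': at 7 ·f
pos 14 'a': at 7 ·f
pos 15 'b': at 8
pos 16 'b': at 1 ·f
pos 17 'c': at 2
pos 18 'c': at 3
pos 19 'b': at 16  ** P3@[16:19]
pos 20 'c': at 2 ·f
pos 21 'a': at 7 ·f
pos 22 'a': at 7 ·f
pos 23 'b': at 8
pos 24 'b': at 1 ·f
pos 25 'a': at 11
pos 26 'b': at 12
pos 27 'c': at 13
pos 28 'c': at 14
pos 29 'b': at 15  ** P2@[24:29],P3@[26:29]
pos 30 'a': at 11 ·f
pos 31 'b': at 12
pos 32 'a': at 9 ·f
pos 33 'a': at 10  ** P1@[30:33]
pos 34 'a': at 7 ·f
pos 35 'c': at 0 ·f
pos 36 'b': at 1
pos 37 'c': at 2
pos 38 'b': at 1 ·f

Result: [[6,1],[12,0],[19,3],[29,2],[29,3],[33,1]]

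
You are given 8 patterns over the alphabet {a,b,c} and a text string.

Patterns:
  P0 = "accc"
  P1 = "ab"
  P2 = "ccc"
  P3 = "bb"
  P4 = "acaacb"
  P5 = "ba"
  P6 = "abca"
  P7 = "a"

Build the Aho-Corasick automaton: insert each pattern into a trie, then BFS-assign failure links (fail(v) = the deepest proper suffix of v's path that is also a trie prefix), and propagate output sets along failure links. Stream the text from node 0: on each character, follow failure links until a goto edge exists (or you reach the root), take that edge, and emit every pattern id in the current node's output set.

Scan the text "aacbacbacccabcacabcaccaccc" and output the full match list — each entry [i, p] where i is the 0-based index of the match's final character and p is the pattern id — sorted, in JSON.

Build:
Trie nodes:
  0='ε' goto a→1 b→9 c→6
  1='a' goto b→5 c→2  ←P7
  2='ac' goto a→11 c→3
  3='acc' goto c→4
  4='accc' goto ·  ←P0
  5='ab' goto c→16  ←P1
  6='c' goto c→7
  7='cc' goto c→8
  8='ccc' goto ·  ←P2
  9='b' goto a→15 b→10
  10='bb' goto ·  ←P3
  11='aca' goto a→12
  12='acaa' goto c→13
  13='acaac' goto b→14
  14='acaacb' goto ·  ←P4
  15='ba' goto ·  ←P5
  16='abc' goto a→17
  17='abca' goto ·  ←P6

Failure links (BFS by depth):
  fail(1) 'a': from fail(0)=0 chase 'a': 0 ⇒ 0;  out={7}∪out(0)={7}
  fail(6) 'c': from fail(0)=0 chase 'c': 0 ⇒ 0;  out=∅∪out(0)=∅
  fail(9) 'b': from fail(0)=0 chase 'b': 0 ⇒ 0;  out=∅∪out(0)=∅
  fail(2) 'ac': from fail(1)=0 chase 'c': 0 ⇒ 6;  out=∅∪out(6)=∅
  fail(5) 'ab': from fail(1)=0 chase 'b': 0 ⇒ 9;  out={1}∪out(9)={1}
  fail(7) 'cc': from fail(6)=0 chase 'c': 0 ⇒ 6;  out=∅∪out(6)=∅
  fail(10) 'bb': from fail(9)=0 chase 'b': 0 ⇒ 9;  out={3}∪out(9)={3}
  fail(15) 'ba': from fail(9)=0 chase 'a': 0 ⇒ 1;  out={5}∪out(1)={5,7}
  fail(3) 'acc': from fail(2)=6 chase 'c': 6 ⇒ 7;  out=∅∪out(7)=∅
  fail(8) 'ccc': from fail(7)=6 chase 'c': 6 ⇒ 7;  out={2}∪out(7)={2}
  fail(11) 'aca': from fail(2)=6 chase 'a': 6→0 ⇒ 1;  out=∅∪out(1)={7}
  fail(16) 'abc': from fail(5)=9 chase 'c': 9→0 ⇒ 6;  out=∅∪out(6)=∅
  fail(4) 'accc': from fail(3)=7 chase 'c': 7 ⇒ 8;  out={0}∪out(8)={0,2}
  fail(12) 'acaa': from fail(11)=1 chase 'a': 1→0 ⇒ 1;  out=∅∪out(1)={7}
  fail(17) 'abca': from fail(16)=6 chase 'a': 6→0 ⇒ 1;  out={6}∪out(1)={6,7}
  fail(13) 'acaac': from fail(12)=1 chase 'c': 1 ⇒ 2;  out=∅∪out(2)=∅
  fail(14) 'acaacb': from fail(13)=2 chase 'b': 2→6→0 ⇒ 9;  out={4}∪out(9)={4}

Scan:
pos 0 'a': at 1  ** P7@[0:0]
pos 1 'a': at 1 (via fail)  ** P7@[1:1]
pos 2 'c': at 2
pos 3 'b': at 9 (via fail)
pos 4 'a': at 15  ** P5@[3:4],P7@[4:4]
pos 5 'c': at 2 (via fail)
pos 6 'b': at 9 (via fail)
pos 7 'a': at 15  ** P5@[6:7],P7@[7:7]
pos 8 'c': at 2 (via fail)
pos 9 'c': at 3
pos 10 'c': at 4  ** P0@[7:10],P2@[8:10]
pos 11 'a': at 1 (via fail)  ** P7@[11:11]
pos 12 'b': at 5  ** P1@[11:12]
pos 13 'c': at 16
pos 14 'a': at 17  ** P6@[11:14],P7@[14:14]
pos 15 'c': at 2 (via fail)
pos 16 'a': at 11  ** P7@[16:16]
pos 17 'b': at 5 (via fail)  ** P1@[16:17]
pos 18 'c': at 16
pos 19 'a': at 17  ** P6@[16:19],P7@[19:19]
pos 20 'c': at 2 (via fail)
pos 21 'c': at 3
pos 22 'a': at 1 (via fail)  ** P7@[22:22]
pos 23 'c': at 2
pos 24 'c': at 3
pos 25 'c': at 4  ** P0@[22:25],P2@[23:25]

Result: [[0,7],[1,7],[4,5],[4,7],[7,5],[7,7],[10,0],[10,2],[11,7],[12,1],[14,6],[14,7],[16,7],[17,1],[19,6],[19,7],[22,7],[25,0],[25,2]]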